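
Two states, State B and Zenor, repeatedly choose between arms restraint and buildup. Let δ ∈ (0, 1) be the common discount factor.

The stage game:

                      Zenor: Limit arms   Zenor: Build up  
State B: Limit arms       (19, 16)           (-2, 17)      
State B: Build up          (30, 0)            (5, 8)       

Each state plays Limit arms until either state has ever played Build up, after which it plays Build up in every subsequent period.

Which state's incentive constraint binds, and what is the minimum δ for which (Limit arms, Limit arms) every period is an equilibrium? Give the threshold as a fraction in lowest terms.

State B; δ ≥ 11/25

State B's threshold: (30−19)/(30−5) = 11/25.
Zenor's threshold: (17−16)/(17−8) = 1/9.
11/25 > 1/9, so State B binds and δ* = 11/25.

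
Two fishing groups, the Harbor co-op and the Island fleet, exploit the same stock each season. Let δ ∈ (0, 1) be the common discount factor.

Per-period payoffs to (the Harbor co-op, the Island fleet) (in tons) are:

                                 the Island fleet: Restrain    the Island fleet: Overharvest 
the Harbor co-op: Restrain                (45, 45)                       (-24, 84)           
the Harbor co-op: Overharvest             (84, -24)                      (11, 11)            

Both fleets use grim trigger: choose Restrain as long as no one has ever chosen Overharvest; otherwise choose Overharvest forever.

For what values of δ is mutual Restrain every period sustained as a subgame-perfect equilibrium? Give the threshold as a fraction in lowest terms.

39/73

Under grim trigger the critical discount factor is (T−C)/(T−P) with T = 84, C = 45, P = 11.
δ* = (84−45)/(84−11) = 39/73.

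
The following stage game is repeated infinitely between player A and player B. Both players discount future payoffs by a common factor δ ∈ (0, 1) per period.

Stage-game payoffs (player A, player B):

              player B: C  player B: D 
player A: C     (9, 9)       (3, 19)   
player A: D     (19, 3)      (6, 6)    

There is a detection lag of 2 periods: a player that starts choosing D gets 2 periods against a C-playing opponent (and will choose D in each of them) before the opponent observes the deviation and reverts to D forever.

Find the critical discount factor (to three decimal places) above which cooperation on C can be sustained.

The best deviation is to choose D for all 2 undetected periods, earning 19 each, then 6 forever once detected.
Deviation value: 19(1−δ^2)/(1−δ) + 6δ^2/(1−δ); cooperation value: 9/(1−δ).
IC: 9 ≥ 19(1−δ^2) + 6δ^2 = 19 − 13δ^2.
So δ^2 ≥ 10/13, giving δ ≥ (10/13)^(1/2) ≈ 0.877.

0.877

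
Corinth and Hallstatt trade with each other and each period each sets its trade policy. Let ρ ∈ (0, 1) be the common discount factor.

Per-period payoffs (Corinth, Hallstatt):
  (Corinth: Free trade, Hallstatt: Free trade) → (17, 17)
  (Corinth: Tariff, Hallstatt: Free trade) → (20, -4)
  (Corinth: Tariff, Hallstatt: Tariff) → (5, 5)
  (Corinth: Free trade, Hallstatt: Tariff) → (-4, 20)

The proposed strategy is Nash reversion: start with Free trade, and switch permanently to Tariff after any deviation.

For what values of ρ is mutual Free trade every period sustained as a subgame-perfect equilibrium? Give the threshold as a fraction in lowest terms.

1/5

One-period gain from deviating is 20 − 17 = 3. The loss is 17 − 5 = 12 in every subsequent period, with present value 12·ρ/(1−ρ).
Deviation is unprofitable when 12·ρ/(1−ρ) ≥ 3, i.e. ρ/(1−ρ) ≥ 1/4.
Equivalently ρ ≥ 3/(3+12) = 1/5.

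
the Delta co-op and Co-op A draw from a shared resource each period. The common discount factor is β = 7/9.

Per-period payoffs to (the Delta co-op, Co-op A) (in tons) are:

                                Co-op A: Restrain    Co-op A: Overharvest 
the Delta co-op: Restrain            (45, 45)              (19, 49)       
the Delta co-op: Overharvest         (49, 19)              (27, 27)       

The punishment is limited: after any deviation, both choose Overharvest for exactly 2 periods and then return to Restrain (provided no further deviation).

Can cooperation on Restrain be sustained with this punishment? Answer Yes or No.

Yes

A one-shot deviation gives 49 now, then 27 for 2 periods, then back to 45.
Gain from deviating: (49−45) today; loss: (45−27) in each of the next 2 periods.
No-deviation condition: (45−27)(β+…+β^2) ≥ 49−45, i.e. β+…+β^2 ≥ 2/9.
At β = 7/9: β+…+β^2 = 1.3827 ≥ 0.2222.
So cooperation is sustainable.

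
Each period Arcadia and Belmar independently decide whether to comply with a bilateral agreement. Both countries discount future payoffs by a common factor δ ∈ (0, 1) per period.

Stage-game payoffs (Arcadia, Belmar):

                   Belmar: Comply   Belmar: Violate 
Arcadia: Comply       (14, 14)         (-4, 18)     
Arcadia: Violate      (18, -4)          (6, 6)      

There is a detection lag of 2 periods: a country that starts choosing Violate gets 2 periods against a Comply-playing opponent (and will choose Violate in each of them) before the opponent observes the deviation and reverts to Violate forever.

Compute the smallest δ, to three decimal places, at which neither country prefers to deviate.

0.577

Deviating for the 2 undetected periods gains 18−14 = 4 per period over cooperation, then loses 14−6 = 8 per period forever once punishment starts.
Gain: 4(1 + δ + … + δ^1); loss: 8·δ^2/(1−δ).
No profitable deviation ⇔ 4(1−δ^2) ≤ 8·δ^2, i.e. δ^2 ≥ 4/(4+8) = 1/3.
Hence δ ≥ (1/3)^(1/2) ≈ 0.577.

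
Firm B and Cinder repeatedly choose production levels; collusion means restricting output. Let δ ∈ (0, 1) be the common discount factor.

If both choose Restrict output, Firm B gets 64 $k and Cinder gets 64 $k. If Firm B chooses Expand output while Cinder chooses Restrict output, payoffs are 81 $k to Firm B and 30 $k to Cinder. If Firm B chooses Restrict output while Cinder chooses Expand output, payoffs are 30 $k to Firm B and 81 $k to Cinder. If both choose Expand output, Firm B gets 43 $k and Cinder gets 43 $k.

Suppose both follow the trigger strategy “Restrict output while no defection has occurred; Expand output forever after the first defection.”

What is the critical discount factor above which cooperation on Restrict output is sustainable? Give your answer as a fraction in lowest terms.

64/(1−δ) ≥ 81 + 43δ/(1−δ)
64 ≥ 81 − 38δ
δ ≥ 17/38.

17/38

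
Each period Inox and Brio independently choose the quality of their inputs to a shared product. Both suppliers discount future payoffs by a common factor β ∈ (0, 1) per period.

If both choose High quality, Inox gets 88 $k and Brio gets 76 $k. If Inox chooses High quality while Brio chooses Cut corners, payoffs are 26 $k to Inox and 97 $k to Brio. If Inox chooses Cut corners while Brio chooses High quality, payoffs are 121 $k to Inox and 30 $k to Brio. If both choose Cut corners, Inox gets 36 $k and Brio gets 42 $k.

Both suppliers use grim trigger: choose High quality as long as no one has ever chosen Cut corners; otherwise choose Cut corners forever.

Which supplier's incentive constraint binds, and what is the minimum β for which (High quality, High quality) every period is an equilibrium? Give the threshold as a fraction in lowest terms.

Inox: cooperation gives 88 each period; deviation gives 121 once then 36 forever.
  88/(1−β) ≥ 121 + 36β/(1−β) ⇒ β ≥ 33/85.
Brio: cooperation gives 76 each period; deviation gives 97 once then 42 forever.
  β ≥ 21/55.
Both must hold, so the binding constraint is Inox's: β ≥ 33/85.

Inox; β ≥ 33/85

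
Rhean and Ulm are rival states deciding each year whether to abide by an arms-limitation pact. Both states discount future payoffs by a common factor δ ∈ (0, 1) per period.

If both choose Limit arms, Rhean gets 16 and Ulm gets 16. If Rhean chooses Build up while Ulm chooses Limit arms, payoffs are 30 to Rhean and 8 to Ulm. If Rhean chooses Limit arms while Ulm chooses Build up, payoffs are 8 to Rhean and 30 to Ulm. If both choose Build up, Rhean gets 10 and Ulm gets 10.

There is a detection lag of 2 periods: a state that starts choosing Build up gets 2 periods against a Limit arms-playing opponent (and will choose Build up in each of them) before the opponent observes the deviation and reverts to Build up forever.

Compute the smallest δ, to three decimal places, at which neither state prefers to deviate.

0.837

The best deviation is to choose Build up for all 2 undetected periods, earning 30 each, then 10 forever once detected.
Deviation value: 30(1−δ^2)/(1−δ) + 10δ^2/(1−δ); cooperation value: 16/(1−δ).
IC: 16 ≥ 30(1−δ^2) + 10δ^2 = 30 − 20δ^2.
So δ^2 ≥ 14/20 = 7/10, giving δ ≥ (7/10)^(1/2) ≈ 0.837.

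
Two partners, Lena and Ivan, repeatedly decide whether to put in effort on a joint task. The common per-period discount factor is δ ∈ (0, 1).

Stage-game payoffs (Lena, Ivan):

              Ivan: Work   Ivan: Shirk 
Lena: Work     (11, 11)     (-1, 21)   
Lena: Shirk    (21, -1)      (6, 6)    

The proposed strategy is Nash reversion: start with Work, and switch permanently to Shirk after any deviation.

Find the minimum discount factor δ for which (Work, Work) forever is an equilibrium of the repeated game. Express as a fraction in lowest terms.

11/(1−δ) ≥ 21 + 6δ/(1−δ)
11 ≥ 21 − 15δ
δ ≥ 10/15 = 2/3.

2/3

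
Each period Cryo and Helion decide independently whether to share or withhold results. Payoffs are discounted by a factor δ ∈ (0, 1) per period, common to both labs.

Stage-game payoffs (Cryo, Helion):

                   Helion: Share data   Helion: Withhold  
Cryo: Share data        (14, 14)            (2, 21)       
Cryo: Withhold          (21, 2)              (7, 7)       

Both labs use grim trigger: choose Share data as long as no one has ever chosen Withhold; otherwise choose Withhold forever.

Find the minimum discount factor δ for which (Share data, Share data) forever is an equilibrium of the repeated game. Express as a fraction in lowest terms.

1/2

Cooperation forever yields 14 each period: 14/(1−δ).
Deviating yields 21 once, then 7 forever: 21 + 7δ/(1−δ).
No profitable deviation requires 14/(1−δ) ≥ 21 + 7δ/(1−δ).
Multiplying by (1−δ): 14 ≥ 21(1−δ) + 7δ = 21 − 14δ.
So 14δ ≥ 7, i.e. δ ≥ 7/14 = 1/2.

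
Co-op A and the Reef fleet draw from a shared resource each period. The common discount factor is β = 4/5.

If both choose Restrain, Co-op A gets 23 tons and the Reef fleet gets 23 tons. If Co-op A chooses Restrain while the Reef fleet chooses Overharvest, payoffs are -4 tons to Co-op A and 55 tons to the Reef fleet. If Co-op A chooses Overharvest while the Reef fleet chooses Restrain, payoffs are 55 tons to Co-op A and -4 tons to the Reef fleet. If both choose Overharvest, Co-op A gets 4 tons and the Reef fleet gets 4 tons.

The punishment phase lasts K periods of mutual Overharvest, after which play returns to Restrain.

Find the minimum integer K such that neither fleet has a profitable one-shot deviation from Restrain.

No profitable deviation requires (23−4)(β+…+β^K) ≥ 55−23, i.e. β+…+β^K ≥ 32/19 ≈ 1.6842.
With β = 4/5, the partial sums are K=1: 0.8000, K=2: 1.4400, K=3: 1.9520.
K = 3 is the first length at which the sum reaches 1.6842.

3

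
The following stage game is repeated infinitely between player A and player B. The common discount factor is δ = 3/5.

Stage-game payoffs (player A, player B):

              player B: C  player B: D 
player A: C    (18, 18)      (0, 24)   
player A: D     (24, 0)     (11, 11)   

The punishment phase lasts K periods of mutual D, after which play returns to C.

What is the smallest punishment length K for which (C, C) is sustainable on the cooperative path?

2

Need Σ_{k=1}^{K} δ^k ≥ (24−18)/(18−11) = 0.8571 at δ = 3/5.
At K = 1 the sum is 0.6000 < 0.8571; at K = 2 it is 0.9600 ≥ 0.8571.
So the minimum punishment length is K = 2.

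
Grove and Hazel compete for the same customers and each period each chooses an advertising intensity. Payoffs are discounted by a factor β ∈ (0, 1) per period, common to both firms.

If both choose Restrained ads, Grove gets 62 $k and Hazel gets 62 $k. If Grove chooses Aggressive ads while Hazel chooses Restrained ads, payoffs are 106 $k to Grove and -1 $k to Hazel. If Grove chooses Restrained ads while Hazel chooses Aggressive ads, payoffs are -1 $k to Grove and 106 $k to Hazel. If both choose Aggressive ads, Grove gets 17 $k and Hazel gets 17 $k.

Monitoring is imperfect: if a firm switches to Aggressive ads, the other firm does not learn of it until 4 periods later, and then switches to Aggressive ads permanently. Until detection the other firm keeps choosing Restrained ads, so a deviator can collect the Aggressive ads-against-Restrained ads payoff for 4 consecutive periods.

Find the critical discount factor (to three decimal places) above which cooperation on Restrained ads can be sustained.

A deviator earns 106 for 4 periods, then 17 forever; cooperating earns 62 forever. Multiplying the IC by (1−β):
62 ≥ 106(1−β^4) + 17β^4, so 89·β^4 ≥ 44 and β^4 ≥ 44/89.
β ≥ (44/89)^(1/4) ≈ 0.839.

0.839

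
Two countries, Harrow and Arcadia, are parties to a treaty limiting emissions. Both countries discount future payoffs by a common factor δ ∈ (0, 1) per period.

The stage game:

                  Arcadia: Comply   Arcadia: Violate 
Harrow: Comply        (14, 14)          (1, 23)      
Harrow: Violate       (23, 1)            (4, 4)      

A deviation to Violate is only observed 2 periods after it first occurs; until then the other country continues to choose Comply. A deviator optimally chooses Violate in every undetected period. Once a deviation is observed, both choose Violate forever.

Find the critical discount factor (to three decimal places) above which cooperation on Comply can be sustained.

0.688

The best deviation is to choose Violate for all 2 undetected periods, earning 23 each, then 4 forever once detected.
Deviation value: 23(1−δ^2)/(1−δ) + 4δ^2/(1−δ); cooperation value: 14/(1−δ).
IC: 14 ≥ 23(1−δ^2) + 4δ^2 = 23 − 19δ^2.
So δ^2 ≥ 9/19, giving δ ≥ (9/19)^(1/2) ≈ 0.688.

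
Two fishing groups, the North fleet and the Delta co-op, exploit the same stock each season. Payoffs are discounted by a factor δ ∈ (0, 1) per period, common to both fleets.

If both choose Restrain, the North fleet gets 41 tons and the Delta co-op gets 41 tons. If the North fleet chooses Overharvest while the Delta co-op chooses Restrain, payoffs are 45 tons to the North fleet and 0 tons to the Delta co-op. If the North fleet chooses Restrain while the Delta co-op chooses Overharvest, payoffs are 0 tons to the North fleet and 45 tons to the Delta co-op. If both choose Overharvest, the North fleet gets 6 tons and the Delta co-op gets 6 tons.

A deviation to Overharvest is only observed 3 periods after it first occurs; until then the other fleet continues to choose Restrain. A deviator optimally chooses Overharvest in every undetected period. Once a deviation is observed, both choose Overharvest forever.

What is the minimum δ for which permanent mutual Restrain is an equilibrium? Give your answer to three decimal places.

The best deviation is to choose Overharvest for all 3 undetected periods, earning 45 each, then 6 forever once detected.
Deviation value: 45(1−δ^3)/(1−δ) + 6δ^3/(1−δ); cooperation value: 41/(1−δ).
IC: 41 ≥ 45(1−δ^3) + 6δ^3 = 45 − 39δ^3.
So δ^3 ≥ 4/39, giving δ ≥ (4/39)^(1/3) ≈ 0.468.

0.468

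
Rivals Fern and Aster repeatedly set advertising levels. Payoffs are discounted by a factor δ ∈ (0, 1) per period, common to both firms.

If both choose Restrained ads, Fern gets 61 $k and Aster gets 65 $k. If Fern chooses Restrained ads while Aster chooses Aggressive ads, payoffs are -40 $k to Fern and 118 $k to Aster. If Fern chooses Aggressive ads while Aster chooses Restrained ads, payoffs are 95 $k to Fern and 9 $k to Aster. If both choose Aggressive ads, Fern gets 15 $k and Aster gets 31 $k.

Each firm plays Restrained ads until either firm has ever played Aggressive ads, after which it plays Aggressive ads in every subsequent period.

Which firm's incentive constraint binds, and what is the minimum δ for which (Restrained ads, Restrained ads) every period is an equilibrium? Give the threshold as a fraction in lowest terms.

Aster; δ ≥ 53/87

Fern's threshold: (95−61)/(95−15) = 17/40.
Aster's threshold: (118−65)/(118−31) = 53/87.
17/40 < 53/87, so Aster binds and δ* = 53/87.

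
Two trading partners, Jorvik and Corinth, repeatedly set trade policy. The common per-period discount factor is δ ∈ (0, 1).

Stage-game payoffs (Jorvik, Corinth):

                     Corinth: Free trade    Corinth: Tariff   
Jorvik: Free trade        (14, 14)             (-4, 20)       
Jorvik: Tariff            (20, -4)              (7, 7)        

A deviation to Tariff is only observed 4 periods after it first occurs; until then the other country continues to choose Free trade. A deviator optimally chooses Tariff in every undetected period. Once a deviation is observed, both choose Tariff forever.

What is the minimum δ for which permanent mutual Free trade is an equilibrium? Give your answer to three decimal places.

The best deviation is to choose Tariff for all 4 undetected periods, earning 20 each, then 7 forever once detected.
Deviation value: 20(1−δ^4)/(1−δ) + 7δ^4/(1−δ); cooperation value: 14/(1−δ).
IC: 14 ≥ 20(1−δ^4) + 7δ^4 = 20 − 13δ^4.
So δ^4 ≥ 6/13, giving δ ≥ (6/13)^(1/4) ≈ 0.824.

0.824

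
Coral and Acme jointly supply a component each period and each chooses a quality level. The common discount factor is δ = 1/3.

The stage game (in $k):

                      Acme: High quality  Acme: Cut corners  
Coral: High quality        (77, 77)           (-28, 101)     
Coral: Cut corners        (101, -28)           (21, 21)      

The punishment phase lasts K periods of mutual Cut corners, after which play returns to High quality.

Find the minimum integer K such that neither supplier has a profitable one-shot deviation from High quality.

2

IC: δ(1−δ^K)/(1−δ) ≥ (101−77)/(77−21) = 3/7.
With δ = 1/3: need 1 − δ^K ≥ 3/7·(1−1/3)/(1/3), i.e. δ^K ≤ 0.1429.
Since (1/3)^1 = 0.3333 and (1/3)^2 = 0.1111, the smallest such K is 2.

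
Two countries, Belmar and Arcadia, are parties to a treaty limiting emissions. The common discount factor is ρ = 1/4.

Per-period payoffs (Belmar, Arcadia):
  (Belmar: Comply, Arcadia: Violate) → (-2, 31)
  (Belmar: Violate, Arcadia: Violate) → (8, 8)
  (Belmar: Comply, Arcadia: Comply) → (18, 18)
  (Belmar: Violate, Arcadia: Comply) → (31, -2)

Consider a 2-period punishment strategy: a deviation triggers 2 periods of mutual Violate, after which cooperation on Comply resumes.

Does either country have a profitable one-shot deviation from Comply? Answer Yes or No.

Yes

IC: ρ+…+ρ^2 ≥ (31−18)/(18−8) = 13/10.
At ρ = 1/4: partial sum = 0.3125 < 1.3000. Cooperation not sustainable.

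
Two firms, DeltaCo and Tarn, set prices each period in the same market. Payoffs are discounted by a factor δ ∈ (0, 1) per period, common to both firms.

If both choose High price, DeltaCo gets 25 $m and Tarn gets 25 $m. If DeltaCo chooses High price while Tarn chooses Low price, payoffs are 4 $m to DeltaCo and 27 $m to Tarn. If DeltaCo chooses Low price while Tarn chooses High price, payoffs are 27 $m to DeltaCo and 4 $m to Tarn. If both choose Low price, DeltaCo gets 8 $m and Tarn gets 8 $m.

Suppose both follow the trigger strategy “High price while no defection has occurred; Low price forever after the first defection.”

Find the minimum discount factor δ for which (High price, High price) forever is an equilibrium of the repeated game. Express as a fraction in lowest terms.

25/(1−δ) ≥ 27 + 8δ/(1−δ)
25 ≥ 27 − 19δ
δ ≥ 2/19.

2/19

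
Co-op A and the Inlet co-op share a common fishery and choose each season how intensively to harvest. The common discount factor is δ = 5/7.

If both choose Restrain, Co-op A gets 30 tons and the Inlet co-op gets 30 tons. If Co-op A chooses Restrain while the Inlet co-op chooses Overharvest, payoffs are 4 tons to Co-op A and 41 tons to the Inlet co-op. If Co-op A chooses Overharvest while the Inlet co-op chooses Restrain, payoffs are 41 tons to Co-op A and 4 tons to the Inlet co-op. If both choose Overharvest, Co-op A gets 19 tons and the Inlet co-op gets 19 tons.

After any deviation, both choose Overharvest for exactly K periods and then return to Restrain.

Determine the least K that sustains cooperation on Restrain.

2

No profitable deviation requires (30−19)(δ+…+δ^K) ≥ 41−30, i.e. δ+…+δ^K ≥ 1 ≈ 1.0000.
With δ = 5/7, the partial sums are K=1: 0.7143, K=2: 1.2245.
K = 2 is the first length at which the sum reaches 1.0000.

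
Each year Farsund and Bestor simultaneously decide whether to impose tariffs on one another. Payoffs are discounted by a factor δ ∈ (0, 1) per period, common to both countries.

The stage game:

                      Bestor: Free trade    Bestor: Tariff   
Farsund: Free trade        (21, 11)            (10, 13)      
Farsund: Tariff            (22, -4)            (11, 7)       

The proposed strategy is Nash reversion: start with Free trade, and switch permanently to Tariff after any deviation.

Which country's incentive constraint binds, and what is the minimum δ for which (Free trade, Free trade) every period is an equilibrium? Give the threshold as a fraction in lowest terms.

Farsund's threshold: (22−21)/(22−11) = 1/11.
Bestor's threshold: (13−11)/(13−7) = 1/3.
1/11 < 1/3, so Bestor binds and δ* = 1/3.

Bestor; δ ≥ 1/3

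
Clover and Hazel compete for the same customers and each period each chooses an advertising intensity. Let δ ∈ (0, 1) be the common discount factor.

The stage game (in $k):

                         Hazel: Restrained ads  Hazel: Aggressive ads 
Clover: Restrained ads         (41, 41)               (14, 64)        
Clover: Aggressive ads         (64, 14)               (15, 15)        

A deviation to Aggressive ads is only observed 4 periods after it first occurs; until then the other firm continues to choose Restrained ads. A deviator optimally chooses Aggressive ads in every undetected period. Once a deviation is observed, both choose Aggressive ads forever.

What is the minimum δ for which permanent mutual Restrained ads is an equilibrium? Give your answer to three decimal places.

0.828

A deviator earns 64 for 4 periods, then 15 forever; cooperating earns 41 forever. Multiplying the IC by (1−δ):
41 ≥ 64(1−δ^4) + 15δ^4, so 49·δ^4 ≥ 23 and δ^4 ≥ 23/49.
δ ≥ (23/49)^(1/4) ≈ 0.828.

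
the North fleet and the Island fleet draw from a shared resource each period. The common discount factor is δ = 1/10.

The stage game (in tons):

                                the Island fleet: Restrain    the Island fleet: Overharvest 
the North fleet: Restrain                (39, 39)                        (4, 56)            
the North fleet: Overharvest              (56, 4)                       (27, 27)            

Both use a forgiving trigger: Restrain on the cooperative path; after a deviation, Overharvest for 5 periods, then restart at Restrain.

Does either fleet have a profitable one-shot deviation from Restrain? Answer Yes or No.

Yes

A one-shot deviation gives 56 now, then 27 for 5 periods, then back to 39.
Gain from deviating: (56−39) today; loss: (39−27) in each of the next 5 periods.
No-deviation condition: (39−27)(δ+…+δ^5) ≥ 56−39, i.e. δ+…+δ^5 ≥ 17/12.
At δ = 1/10: δ+…+δ^5 = 0.1111 < 1.4167.
So cooperation is not sustainable.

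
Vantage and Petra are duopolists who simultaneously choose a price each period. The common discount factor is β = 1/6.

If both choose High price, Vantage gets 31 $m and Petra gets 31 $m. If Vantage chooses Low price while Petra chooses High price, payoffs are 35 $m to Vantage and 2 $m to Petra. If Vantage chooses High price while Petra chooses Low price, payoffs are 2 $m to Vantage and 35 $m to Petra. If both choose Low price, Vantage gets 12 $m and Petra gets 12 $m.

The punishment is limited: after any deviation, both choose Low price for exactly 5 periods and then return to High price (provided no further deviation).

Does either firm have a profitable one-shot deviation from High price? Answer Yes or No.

Yes

IC: β+…+β^5 ≥ (35−31)/(31−12) = 4/19.
At β = 1/6: partial sum = 0.2000 < 0.2105. Cooperation not sustainable.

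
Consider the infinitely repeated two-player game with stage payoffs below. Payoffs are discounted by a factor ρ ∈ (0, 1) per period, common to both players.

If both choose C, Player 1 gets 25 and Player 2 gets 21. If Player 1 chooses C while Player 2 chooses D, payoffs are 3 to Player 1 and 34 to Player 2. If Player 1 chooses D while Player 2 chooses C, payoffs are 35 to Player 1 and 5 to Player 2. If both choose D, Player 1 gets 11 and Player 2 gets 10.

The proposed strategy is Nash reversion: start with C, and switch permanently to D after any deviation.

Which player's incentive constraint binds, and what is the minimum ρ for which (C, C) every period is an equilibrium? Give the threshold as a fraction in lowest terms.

For Player 1: deviation gain 35−25 = 10, per-period punishment loss 25−11 = 14. IC gives ρ ≥ 10/24 = 5/12.
For Player 2: gain 13, loss 11 per period, so ρ ≥ 13/24.
The tighter constraint is Player 2's, so cooperation needs ρ ≥ 13/24.

Player 2; ρ ≥ 13/24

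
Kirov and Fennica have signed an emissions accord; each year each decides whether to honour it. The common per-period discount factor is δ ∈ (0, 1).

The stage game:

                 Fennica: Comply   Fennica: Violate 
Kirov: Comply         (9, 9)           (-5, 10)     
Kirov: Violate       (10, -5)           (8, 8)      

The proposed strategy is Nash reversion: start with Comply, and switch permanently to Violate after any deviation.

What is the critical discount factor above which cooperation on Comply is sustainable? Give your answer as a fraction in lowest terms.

Cooperation forever yields 9 each period: 9/(1−δ).
Deviating yields 10 once, then 8 forever: 10 + 8δ/(1−δ).
No profitable deviation requires 9/(1−δ) ≥ 10 + 8δ/(1−δ).
Multiplying by (1−δ): 9 ≥ 10(1−δ) + 8δ = 10 − 2δ.
So 2δ ≥ 1, i.e. δ ≥ 1/2.

1/2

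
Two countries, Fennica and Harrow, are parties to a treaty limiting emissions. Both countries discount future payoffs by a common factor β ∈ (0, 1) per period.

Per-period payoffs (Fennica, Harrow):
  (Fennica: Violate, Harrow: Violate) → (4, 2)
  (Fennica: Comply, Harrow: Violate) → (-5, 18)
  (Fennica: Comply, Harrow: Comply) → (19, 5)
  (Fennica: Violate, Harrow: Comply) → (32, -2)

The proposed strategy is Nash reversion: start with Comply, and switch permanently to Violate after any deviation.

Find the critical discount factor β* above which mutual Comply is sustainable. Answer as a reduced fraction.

Fennica's threshold: (32−19)/(32−4) = 13/28.
Harrow's threshold: (18−5)/(18−2) = 13/16.
13/28 < 13/16, so Harrow binds and β* = 13/16.

13/16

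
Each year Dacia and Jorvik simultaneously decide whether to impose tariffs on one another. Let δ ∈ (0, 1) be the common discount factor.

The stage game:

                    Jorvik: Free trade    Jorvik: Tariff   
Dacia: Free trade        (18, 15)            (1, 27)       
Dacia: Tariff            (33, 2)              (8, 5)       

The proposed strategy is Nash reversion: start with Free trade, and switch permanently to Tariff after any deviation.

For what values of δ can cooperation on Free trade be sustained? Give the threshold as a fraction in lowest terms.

Dacia: cooperation gives 18 each period; deviation gives 33 once then 8 forever.
  18/(1−δ) ≥ 33 + 8δ/(1−δ) ⇒ δ ≥ 15/25 = 3/5.
Jorvik: cooperation gives 15 each period; deviation gives 27 once then 5 forever.
  δ ≥ 12/22 = 6/11.
Both must hold, so the binding constraint is Dacia's: δ ≥ 3/5.

3/5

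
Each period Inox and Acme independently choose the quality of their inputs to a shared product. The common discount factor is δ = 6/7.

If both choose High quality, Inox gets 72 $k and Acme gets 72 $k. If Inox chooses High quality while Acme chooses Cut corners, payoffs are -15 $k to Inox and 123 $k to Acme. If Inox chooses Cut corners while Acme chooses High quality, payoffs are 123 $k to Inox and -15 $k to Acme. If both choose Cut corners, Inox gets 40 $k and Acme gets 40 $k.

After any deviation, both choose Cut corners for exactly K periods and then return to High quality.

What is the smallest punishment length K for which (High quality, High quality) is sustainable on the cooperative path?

IC: δ(1−δ^K)/(1−δ) ≥ (123−72)/(72−40) = 51/32.
With δ = 6/7: need 1 − δ^K ≥ 51/32·(1−6/7)/(6/7), i.e. δ^K ≤ 0.7344.
Since (6/7)^2 = 0.7347 and (6/7)^3 = 0.6297, the smallest such K is 3.

3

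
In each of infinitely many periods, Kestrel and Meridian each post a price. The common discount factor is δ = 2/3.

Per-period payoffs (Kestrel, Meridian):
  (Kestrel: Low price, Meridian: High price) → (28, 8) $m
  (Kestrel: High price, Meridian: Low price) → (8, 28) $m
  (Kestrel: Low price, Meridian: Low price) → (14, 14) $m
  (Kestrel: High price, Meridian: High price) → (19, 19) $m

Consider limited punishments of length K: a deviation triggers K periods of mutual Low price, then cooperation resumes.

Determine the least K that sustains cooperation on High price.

6

No profitable deviation requires (19−14)(δ+…+δ^K) ≥ 28−19, i.e. δ+…+δ^K ≥ 9/5 ≈ 1.8000.
With δ = 2/3, the partial sums are K=1: 0.6667, K=2: 1.1111, K=3: 1.4074, K=4: 1.6049, K=5: 1.7366, K=6: 1.8244.
K = 6 is the first length at which the sum reaches 1.8000.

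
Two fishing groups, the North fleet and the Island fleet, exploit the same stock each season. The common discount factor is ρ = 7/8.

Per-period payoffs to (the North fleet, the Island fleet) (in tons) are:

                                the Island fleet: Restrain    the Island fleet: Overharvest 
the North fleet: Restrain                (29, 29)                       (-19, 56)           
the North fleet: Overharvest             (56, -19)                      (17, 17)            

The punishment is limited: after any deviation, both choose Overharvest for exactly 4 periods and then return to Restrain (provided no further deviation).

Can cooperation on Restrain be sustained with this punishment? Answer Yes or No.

Comparing payoff streams over the 5 periods until play realigns: cooperate → 29(1+ρ+…+ρ^4); deviate → 56 + 17(ρ+…+ρ^4).
Cooperation is sustained iff (29−17)(ρ+…+ρ^4) ≥ 56−29.
ρ+…+ρ^4 = 7/8·(1−(7/8)^4)/(1−7/8) = 2.8967, and (56−29)/(29−17) = 2.2500.
2.8967 ≥ 2.2500, so cooperation is sustainable.

Yes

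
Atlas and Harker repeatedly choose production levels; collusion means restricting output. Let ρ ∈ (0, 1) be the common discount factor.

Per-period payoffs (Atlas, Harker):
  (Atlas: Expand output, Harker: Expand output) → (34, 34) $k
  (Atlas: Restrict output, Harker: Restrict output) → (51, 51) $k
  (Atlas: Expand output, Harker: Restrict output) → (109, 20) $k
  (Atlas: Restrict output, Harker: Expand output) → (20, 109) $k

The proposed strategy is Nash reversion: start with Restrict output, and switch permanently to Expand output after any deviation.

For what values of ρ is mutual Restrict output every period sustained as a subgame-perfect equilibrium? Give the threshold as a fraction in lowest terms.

58/75

51/(1−ρ) ≥ 109 + 34ρ/(1−ρ)
51 ≥ 109 − 75ρ
ρ ≥ 58/75.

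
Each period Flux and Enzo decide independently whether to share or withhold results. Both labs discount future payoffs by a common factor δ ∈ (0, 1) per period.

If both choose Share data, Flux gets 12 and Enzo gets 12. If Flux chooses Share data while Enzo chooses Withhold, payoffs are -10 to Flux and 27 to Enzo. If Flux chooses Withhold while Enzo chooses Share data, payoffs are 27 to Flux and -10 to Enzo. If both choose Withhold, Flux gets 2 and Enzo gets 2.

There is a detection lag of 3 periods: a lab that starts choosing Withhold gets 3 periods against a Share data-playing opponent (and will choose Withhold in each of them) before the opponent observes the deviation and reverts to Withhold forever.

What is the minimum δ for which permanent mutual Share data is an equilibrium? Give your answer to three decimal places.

0.843

A deviator earns 27 for 3 periods, then 2 forever; cooperating earns 12 forever. Multiplying the IC by (1−δ):
12 ≥ 27(1−δ^3) + 2δ^3, so 25·δ^3 ≥ 15 and δ^3 ≥ 3/5.
δ ≥ (3/5)^(1/3) ≈ 0.843.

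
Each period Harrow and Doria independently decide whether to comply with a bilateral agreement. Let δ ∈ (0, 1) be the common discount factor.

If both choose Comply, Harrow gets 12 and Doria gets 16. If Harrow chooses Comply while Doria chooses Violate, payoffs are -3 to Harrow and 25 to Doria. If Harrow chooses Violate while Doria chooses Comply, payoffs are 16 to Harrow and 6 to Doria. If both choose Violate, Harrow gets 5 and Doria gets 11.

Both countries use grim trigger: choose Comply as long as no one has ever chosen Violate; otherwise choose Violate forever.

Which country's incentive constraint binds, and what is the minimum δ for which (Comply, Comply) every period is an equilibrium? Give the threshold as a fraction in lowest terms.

Harrow's threshold: (16−12)/(16−5) = 4/11.
Doria's threshold: (25−16)/(25−11) = 9/14.
4/11 < 9/14, so Doria binds and δ* = 9/14.

Doria; δ ≥ 9/14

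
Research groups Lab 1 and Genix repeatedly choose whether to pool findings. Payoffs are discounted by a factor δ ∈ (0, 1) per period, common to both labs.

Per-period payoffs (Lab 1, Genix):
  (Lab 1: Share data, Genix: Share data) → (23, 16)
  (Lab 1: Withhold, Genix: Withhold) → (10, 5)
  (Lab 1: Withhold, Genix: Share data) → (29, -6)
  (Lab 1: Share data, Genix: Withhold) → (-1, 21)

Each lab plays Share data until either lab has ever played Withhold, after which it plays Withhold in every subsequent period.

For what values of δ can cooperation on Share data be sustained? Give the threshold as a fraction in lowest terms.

6/19

Lab 1: cooperation gives 23 each period; deviation gives 29 once then 10 forever.
  23/(1−δ) ≥ 29 + 10δ/(1−δ) ⇒ δ ≥ 6/19.
Genix: cooperation gives 16 each period; deviation gives 21 once then 5 forever.
  δ ≥ 5/16.
Both must hold, so the binding constraint is Lab 1's: δ ≥ 6/19.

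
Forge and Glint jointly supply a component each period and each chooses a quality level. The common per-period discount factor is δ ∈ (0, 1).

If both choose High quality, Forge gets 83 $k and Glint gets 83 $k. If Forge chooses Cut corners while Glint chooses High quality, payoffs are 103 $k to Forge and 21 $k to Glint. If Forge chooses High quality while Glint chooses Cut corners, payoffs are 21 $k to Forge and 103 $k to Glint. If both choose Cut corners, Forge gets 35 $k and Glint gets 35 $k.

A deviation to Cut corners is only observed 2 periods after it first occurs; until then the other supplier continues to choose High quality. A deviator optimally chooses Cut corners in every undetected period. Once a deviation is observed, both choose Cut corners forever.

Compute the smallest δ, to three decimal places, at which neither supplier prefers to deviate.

0.542

Deviating for the 2 undetected periods gains 103−83 = 20 per period over cooperation, then loses 83−35 = 48 per period forever once punishment starts.
Gain: 20(1 + δ + … + δ^1); loss: 48·δ^2/(1−δ).
No profitable deviation ⇔ 20(1−δ^2) ≤ 48·δ^2, i.e. δ^2 ≥ 20/(20+48) = 5/17.
Hence δ ≥ (5/17)^(1/2) ≈ 0.542.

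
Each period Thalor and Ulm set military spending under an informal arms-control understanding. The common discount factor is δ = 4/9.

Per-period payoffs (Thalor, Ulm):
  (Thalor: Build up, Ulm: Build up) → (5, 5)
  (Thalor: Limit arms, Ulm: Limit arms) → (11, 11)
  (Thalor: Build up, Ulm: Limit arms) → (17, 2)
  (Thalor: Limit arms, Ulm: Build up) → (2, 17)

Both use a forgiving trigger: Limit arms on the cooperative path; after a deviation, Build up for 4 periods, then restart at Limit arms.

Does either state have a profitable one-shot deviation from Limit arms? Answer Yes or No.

IC: δ+…+δ^4 ≥ (17−11)/(11−5) = 1.
At δ = 4/9: partial sum = 0.7688 < 1.0000. Cooperation not sustainable.

Yes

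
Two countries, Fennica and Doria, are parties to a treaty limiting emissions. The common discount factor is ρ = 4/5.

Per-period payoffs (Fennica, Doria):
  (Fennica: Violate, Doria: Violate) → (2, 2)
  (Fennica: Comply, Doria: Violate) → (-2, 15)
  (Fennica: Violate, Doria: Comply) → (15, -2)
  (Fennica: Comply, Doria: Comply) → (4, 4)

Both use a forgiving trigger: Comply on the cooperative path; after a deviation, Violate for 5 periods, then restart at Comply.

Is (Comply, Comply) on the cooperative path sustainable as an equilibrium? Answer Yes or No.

No

Comparing payoff streams over the 6 periods until play realigns: cooperate → 4(1+ρ+…+ρ^5); deviate → 15 + 2(ρ+…+ρ^5).
Cooperation is sustained iff (4−2)(ρ+…+ρ^5) ≥ 15−4.
ρ+…+ρ^5 = 4/5·(1−(4/5)^5)/(1−4/5) = 2.6893, and (15−4)/(4−2) = 5.5000.
2.6893 < 5.5000, so cooperation is not sustainable.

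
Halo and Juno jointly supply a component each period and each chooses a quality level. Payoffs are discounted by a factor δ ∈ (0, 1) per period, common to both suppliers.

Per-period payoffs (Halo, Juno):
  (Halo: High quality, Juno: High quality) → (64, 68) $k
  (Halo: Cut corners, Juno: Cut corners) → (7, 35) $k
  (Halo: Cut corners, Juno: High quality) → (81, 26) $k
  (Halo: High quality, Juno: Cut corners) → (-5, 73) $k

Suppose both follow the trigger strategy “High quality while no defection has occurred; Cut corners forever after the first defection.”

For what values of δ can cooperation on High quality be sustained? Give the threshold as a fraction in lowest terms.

17/74

Halo: cooperation gives 64 each period; deviation gives 81 once then 7 forever.
  64/(1−δ) ≥ 81 + 7δ/(1−δ) ⇒ δ ≥ 17/74.
Juno: cooperation gives 68 each period; deviation gives 73 once then 35 forever.
  δ ≥ 5/38.
Both must hold, so the binding constraint is Halo's: δ ≥ 17/74.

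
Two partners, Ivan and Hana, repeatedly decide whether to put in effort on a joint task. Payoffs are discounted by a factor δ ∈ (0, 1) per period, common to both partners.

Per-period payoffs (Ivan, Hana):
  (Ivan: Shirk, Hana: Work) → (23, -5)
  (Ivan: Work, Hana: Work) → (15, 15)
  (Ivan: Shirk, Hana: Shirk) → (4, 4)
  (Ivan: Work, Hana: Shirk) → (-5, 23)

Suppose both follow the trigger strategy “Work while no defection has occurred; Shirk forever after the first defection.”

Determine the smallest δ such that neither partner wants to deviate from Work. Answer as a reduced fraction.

One-period gain from deviating is 23 − 15 = 8. The loss is 15 − 4 = 11 in every subsequent period, with present value 11·δ/(1−δ).
Deviation is unprofitable when 11·δ/(1−δ) ≥ 8, i.e. δ/(1−δ) ≥ 8/11.
Equivalently δ ≥ 8/(8+11) = 8/19.

8/19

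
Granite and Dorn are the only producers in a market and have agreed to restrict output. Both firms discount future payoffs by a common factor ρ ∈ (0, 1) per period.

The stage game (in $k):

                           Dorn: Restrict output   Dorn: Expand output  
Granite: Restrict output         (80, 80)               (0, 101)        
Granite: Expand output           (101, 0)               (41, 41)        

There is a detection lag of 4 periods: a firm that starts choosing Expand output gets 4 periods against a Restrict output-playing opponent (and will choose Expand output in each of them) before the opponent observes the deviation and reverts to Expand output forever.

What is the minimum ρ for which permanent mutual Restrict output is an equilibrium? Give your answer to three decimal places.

0.769

A deviator earns 101 for 4 periods, then 41 forever; cooperating earns 80 forever. Multiplying the IC by (1−ρ):
80 ≥ 101(1−ρ^4) + 41ρ^4, so 60·ρ^4 ≥ 21 and ρ^4 ≥ 7/20.
ρ ≥ (7/20)^(1/4) ≈ 0.769.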